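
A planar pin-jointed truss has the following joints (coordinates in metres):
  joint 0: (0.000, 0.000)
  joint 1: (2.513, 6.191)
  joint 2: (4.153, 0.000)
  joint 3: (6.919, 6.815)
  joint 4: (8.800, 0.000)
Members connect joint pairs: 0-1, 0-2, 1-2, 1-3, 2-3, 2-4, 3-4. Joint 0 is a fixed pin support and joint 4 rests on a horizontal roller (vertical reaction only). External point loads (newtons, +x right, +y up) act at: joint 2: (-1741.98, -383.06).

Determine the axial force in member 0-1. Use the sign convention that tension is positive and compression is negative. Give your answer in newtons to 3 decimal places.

N=5 nodes, M=7 members, R=3 reactions → 2N=10, M+R=10
member 0 (0-1): L=6.6816, (cx,cy)=(0.3761,0.9266)
member 1 (0-2): L=4.1530, (cx,cy)=(1.0000,0.0000)
member 2 (1-2): L=6.4045, (cx,cy)=(0.2561,-0.9667)
member 3 (1-3): L=4.4500, (cx,cy)=(0.9901,0.1402)
member 4 (2-3): L=7.3549, (cx,cy)=(0.3761,0.9266)
member 5 (2-4): L=4.6470, (cx,cy)=(1.0000,0.0000)
member 6 (3-4): L=7.0698, (cx,cy)=(0.2661,-0.9640)
solve A·x = −loads:
  F[0-1] = -218.3111 N (compression)
  F[0-2] = -1659.8714 N (compression)
  F[1-2] = +190.0973 N (tension)
  F[1-3] = -132.0916 N (compression)
  F[2-3] = +215.0908 N (tension)
  F[2-4] = +49.8964 N (tension)
  F[3-4] = -187.5377 N (compression)
  Rx@0 = +1741.9800 N
  Ry@0 = +202.2818 N
  Ry@4 = +180.7782 N

-218.311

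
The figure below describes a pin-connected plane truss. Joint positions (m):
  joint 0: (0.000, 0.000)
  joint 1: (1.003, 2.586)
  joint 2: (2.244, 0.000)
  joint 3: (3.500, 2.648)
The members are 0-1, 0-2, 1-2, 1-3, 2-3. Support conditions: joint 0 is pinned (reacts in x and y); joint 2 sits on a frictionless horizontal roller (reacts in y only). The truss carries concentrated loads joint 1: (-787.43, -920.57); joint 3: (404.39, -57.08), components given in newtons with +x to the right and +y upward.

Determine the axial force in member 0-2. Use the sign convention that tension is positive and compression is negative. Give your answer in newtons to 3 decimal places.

N=4 nodes, M=5 members, R=3 reactions → 2N=8, M+R=8
member 0 (0-1): L=2.7737, (cx,cy)=(0.3616,0.9323)
member 1 (0-2): L=2.2440, (cx,cy)=(1.0000,0.0000)
member 2 (1-2): L=2.8684, (cx,cy)=(0.4327,-0.9016)
member 3 (1-3): L=2.4978, (cx,cy)=(0.9997,0.0248)
member 4 (2-3): L=2.9308, (cx,cy)=(0.4286,0.9035)
solve A·x = −loads:
  F[0-1] = -973.2608 N (compression)
  F[0-2] = -31.0982 N (compression)
  F[1-2] = -2.5842 N (compression)
  F[1-3] = +436.7408 N (tension)
  F[2-3] = -75.1740 N (compression)
  Rx@0 = +383.0400 N
  Ry@0 = +907.3994 N
  Ry@2 = +70.2506 N

-31.098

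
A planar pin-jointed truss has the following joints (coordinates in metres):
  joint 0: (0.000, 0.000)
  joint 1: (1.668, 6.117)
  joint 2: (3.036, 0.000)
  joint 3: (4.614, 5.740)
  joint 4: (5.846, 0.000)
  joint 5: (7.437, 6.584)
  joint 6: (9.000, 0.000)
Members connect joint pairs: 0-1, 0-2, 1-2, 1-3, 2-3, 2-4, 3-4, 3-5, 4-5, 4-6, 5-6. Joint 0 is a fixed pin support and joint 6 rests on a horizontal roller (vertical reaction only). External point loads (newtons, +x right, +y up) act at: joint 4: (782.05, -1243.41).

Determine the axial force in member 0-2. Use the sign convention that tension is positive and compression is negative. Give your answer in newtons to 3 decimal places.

N=7 nodes, M=11 members, R=3 reactions → 2N=14, M+R=14
member 0 (0-1): L=6.3403, (cx,cy)=(0.2631,0.9648)
member 1 (0-2): L=3.0360, (cx,cy)=(1.0000,0.0000)
member 2 (1-2): L=6.2681, (cx,cy)=(0.2182,-0.9759)
member 3 (1-3): L=2.9700, (cx,cy)=(0.9919,-0.1269)
member 4 (2-3): L=5.9530, (cx,cy)=(0.2651,0.9642)
member 5 (2-4): L=2.8100, (cx,cy)=(1.0000,0.0000)
member 6 (3-4): L=5.8707, (cx,cy)=(0.2099,-0.9777)
member 7 (3-5): L=2.9465, (cx,cy)=(0.9581,0.2864)
member 8 (4-5): L=6.7735, (cx,cy)=(0.2349,0.9720)
member 9 (4-6): L=3.1540, (cx,cy)=(1.0000,0.0000)
member 10 (5-6): L=6.7670, (cx,cy)=(0.2310,-0.9730)
solve A·x = −loads:
  F[0-1] = -451.6558 N (compression)
  F[0-2] = +900.8704 N (tension)
  F[1-2] = +475.7053 N (tension)
  F[1-3] = -224.4577 N (compression)
  F[2-3] = -481.4610 N (compression)
  F[2-4] = +1132.3170 N (tension)
  F[3-4] = +318.1493 N (tension)
  F[3-5] = -435.2714 N (compression)
  F[4-5] = +959.1801 N (tension)
  F[4-6] = +191.7343 N (tension)
  F[5-6] = -830.1102 N (compression)
  Rx@0 = -782.0500 N
  Ry@0 = +435.7461 N
  Ry@6 = +807.6639 N

900.870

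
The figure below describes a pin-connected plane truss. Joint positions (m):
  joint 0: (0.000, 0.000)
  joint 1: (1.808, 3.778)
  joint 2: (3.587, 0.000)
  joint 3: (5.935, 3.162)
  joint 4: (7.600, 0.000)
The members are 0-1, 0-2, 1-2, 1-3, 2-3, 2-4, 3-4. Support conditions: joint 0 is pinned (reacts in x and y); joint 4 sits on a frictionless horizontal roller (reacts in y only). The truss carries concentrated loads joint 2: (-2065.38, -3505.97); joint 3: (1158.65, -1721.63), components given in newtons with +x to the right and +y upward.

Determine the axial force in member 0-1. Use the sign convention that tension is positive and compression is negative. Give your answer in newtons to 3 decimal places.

N=5 nodes, M=7 members, R=3 reactions → 2N=10, M+R=10
member 0 (0-1): L=4.1883, (cx,cy)=(0.4317,0.9020)
member 1 (0-2): L=3.5870, (cx,cy)=(1.0000,0.0000)
member 2 (1-2): L=4.1759, (cx,cy)=(0.4260,-0.9047)
member 3 (1-3): L=4.1727, (cx,cy)=(0.9890,-0.1476)
member 4 (2-3): L=3.9384, (cx,cy)=(0.5962,0.8029)
member 5 (2-4): L=4.0130, (cx,cy)=(1.0000,0.0000)
member 6 (3-4): L=3.5736, (cx,cy)=(0.4659,-0.8848)
solve A·x = −loads:
  F[0-1] = -1936.0327 N (compression)
  F[0-2] = -70.9928 N (compression)
  F[1-2] = +2224.5139 N (tension)
  F[1-3] = -1803.1728 N (compression)
  F[2-3] = +1860.1338 N (tension)
  F[2-4] = +1833.1018 N (tension)
  F[3-4] = -3934.3753 N (compression)
  Rx@0 = +906.7300 N
  Ry@0 = +1746.3579 N
  Ry@4 = +3481.2421 N

-1936.033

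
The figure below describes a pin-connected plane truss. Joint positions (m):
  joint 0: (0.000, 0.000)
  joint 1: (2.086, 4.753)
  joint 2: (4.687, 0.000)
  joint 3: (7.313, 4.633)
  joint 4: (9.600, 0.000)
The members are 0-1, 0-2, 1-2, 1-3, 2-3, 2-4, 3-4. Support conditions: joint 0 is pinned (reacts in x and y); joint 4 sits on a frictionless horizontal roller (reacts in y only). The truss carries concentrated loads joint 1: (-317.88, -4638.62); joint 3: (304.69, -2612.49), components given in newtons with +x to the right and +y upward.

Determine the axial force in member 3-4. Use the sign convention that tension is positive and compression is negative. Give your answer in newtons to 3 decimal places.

N=5 nodes, M=7 members, R=3 reactions → 2N=10, M+R=10
member 0 (0-1): L=5.1906, (cx,cy)=(0.4019,0.9157)
member 1 (0-2): L=4.6870, (cx,cy)=(1.0000,0.0000)
member 2 (1-2): L=5.4181, (cx,cy)=(0.4801,-0.8772)
member 3 (1-3): L=5.2284, (cx,cy)=(0.9997,-0.0230)
member 4 (2-3): L=5.3255, (cx,cy)=(0.4931,0.8700)
member 5 (2-4): L=4.9130, (cx,cy)=(1.0000,0.0000)
member 6 (3-4): L=5.1667, (cx,cy)=(0.4426,-0.8967)
solve A·x = −loads:
  F[0-1] = -4655.9267 N (compression)
  F[0-2] = +1857.9326 N (tension)
  F[1-2] = -392.0079 N (compression)
  F[1-3] = -1365.4173 N (compression)
  F[2-3] = +395.2826 N (tension)
  F[2-4] = +1474.8327 N (tension)
  F[3-4] = -3331.9005 N (compression)
  Rx@0 = +13.1900 N
  Ry@0 = +4263.3969 N
  Ry@4 = +2987.7131 N

-3331.901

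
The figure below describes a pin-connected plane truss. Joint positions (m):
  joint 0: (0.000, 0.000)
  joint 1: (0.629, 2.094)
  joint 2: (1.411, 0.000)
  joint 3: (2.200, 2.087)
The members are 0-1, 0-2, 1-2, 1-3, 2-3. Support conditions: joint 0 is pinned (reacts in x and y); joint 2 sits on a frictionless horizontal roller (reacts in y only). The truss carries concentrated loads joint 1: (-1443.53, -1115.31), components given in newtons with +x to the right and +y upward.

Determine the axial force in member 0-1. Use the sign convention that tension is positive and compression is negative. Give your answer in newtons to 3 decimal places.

N=4 nodes, M=5 members, R=3 reactions → 2N=8, M+R=8
member 0 (0-1): L=2.1864, (cx,cy)=(0.2877,0.9577)
member 1 (0-2): L=1.4110, (cx,cy)=(1.0000,0.0000)
member 2 (1-2): L=2.2353, (cx,cy)=(0.3498,-0.9368)
member 3 (1-3): L=1.5710, (cx,cy)=(1.0000,-0.0045)
member 4 (2-3): L=2.2312, (cx,cy)=(0.3536,0.9354)
solve A·x = −loads:
  F[0-1] = -2882.2453 N (compression)
  F[0-2] = -614.3554 N (compression)
  F[1-2] = +1756.0619 N (tension)
  F[1-3] = -0.0000 N (compression)
  F[2-3] = +0.0000 N (tension)
  Rx@0 = +1443.5300 N
  Ry@0 = +2760.3999 N
  Ry@2 = -1645.0899 N

-2882.245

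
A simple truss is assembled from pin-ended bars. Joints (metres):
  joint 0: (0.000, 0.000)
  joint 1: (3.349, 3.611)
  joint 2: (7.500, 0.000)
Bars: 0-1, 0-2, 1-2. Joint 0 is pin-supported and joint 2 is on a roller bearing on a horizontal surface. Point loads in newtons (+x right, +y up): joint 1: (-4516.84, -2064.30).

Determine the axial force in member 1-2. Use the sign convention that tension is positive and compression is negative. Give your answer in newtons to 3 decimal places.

1909.001

N=3 nodes, M=3 members, R=3 reactions → 2N=6, M+R=6
member 0 (0-1): L=4.9249, (cx,cy)=(0.6800,0.7332)
member 1 (0-2): L=7.5000, (cx,cy)=(1.0000,0.0000)
member 2 (1-2): L=5.5018, (cx,cy)=(0.7545,-0.6563)
solve A·x = −loads:
  F[0-1] = -4524.2825 N (compression)
  F[0-2] = -1440.2960 N (compression)
  F[1-2] = +1909.0008 N (tension)
  Rx@0 = +4516.8400 N
  Ry@0 = +3317.2291 N
  Ry@2 = -1252.9291 N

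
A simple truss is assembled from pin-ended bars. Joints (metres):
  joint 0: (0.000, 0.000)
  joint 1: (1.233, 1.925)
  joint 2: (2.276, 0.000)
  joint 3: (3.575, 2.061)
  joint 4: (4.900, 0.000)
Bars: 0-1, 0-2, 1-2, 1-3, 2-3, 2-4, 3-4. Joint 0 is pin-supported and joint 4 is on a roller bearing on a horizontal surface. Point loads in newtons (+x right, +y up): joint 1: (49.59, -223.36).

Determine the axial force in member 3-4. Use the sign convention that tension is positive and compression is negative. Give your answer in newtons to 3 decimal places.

-89.978

N=5 nodes, M=7 members, R=3 reactions → 2N=10, M+R=10
member 0 (0-1): L=2.2860, (cx,cy)=(0.5394,0.8421)
member 1 (0-2): L=2.2760, (cx,cy)=(1.0000,0.0000)
member 2 (1-2): L=2.1894, (cx,cy)=(0.4764,-0.8792)
member 3 (1-3): L=2.3459, (cx,cy)=(0.9983,0.0580)
member 4 (2-3): L=2.4362, (cx,cy)=(0.5332,0.8460)
member 5 (2-4): L=2.6240, (cx,cy)=(1.0000,0.0000)
member 6 (3-4): L=2.4502, (cx,cy)=(0.5408,-0.8412)
solve A·x = −loads:
  F[0-1] = -175.3691 N (compression)
  F[0-2] = +144.1778 N (tension)
  F[1-2] = -92.6881 N (compression)
  F[1-3] = -100.1909 N (compression)
  F[2-3] = +96.3311 N (tension)
  F[2-4] = +48.6582 N (tension)
  F[3-4] = -89.9781 N (compression)
  Rx@0 = -49.5900 N
  Ry@0 = +147.6735 N
  Ry@4 = +75.6865 N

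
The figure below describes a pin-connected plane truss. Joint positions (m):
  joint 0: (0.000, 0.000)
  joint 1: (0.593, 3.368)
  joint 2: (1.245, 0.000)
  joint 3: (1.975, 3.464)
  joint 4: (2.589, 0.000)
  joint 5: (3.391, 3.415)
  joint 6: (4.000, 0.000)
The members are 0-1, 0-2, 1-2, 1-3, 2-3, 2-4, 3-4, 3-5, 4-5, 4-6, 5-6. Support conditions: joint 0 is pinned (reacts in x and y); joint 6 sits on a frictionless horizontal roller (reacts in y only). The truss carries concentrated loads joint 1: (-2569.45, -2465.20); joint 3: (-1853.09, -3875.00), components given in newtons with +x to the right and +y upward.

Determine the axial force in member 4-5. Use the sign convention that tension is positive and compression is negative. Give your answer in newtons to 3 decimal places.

N=7 nodes, M=11 members, R=3 reactions → 2N=14, M+R=14
member 0 (0-1): L=3.4198, (cx,cy)=(0.1734,0.9849)
member 1 (0-2): L=1.2450, (cx,cy)=(1.0000,0.0000)
member 2 (1-2): L=3.4305, (cx,cy)=(0.1901,-0.9818)
member 3 (1-3): L=1.3853, (cx,cy)=(0.9976,0.0693)
member 4 (2-3): L=3.5401, (cx,cy)=(0.2062,0.9785)
member 5 (2-4): L=1.3440, (cx,cy)=(1.0000,0.0000)
member 6 (3-4): L=3.5180, (cx,cy)=(0.1745,-0.9847)
member 7 (3-5): L=1.4168, (cx,cy)=(0.9994,-0.0346)
member 8 (4-5): L=3.5079, (cx,cy)=(0.2286,0.9735)
member 9 (4-6): L=1.4110, (cx,cy)=(1.0000,0.0000)
member 10 (5-6): L=3.4689, (cx,cy)=(0.1756,-0.9845)
solve A·x = −loads:
  F[0-1] = -7950.1409 N (compression)
  F[0-2] = -3043.9725 N (compression)
  F[1-2] = +5474.7396 N (tension)
  F[1-3] = +150.7259 N (tension)
  F[2-3] = -5493.0074 N (compression)
  F[2-4] = -870.7416 N (compression)
  F[3-4] = +1491.2693 N (tension)
  F[3-5] = +610.8340 N (tension)
  F[4-5] = -1508.3299 N (compression)
  F[4-6] = -265.6249 N (compression)
  F[5-6] = +1513.0049 N (tension)
  Rx@0 = +4422.5400 N
  Ry@0 = +7829.7057 N
  Ry@6 = -1489.5057 N

-1508.330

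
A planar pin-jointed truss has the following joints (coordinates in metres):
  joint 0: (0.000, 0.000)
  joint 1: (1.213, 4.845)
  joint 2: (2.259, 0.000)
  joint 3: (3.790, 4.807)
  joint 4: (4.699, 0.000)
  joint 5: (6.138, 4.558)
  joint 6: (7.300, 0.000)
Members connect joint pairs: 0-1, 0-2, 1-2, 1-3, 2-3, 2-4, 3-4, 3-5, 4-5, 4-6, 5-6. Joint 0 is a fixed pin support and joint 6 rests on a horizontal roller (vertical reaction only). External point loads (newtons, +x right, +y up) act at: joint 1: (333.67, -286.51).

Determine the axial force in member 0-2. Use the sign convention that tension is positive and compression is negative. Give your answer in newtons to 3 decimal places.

338.038

N=7 nodes, M=11 members, R=3 reactions → 2N=14, M+R=14
member 0 (0-1): L=4.9945, (cx,cy)=(0.2429,0.9701)
member 1 (0-2): L=2.2590, (cx,cy)=(1.0000,0.0000)
member 2 (1-2): L=4.9566, (cx,cy)=(0.2110,-0.9775)
member 3 (1-3): L=2.5773, (cx,cy)=(0.9999,-0.0147)
member 4 (2-3): L=5.0449, (cx,cy)=(0.3035,0.9528)
member 5 (2-4): L=2.4400, (cx,cy)=(1.0000,0.0000)
member 6 (3-4): L=4.8922, (cx,cy)=(0.1858,-0.9826)
member 7 (3-5): L=2.3612, (cx,cy)=(0.9944,-0.1055)
member 8 (4-5): L=4.7798, (cx,cy)=(0.3011,0.9536)
member 9 (4-6): L=2.6010, (cx,cy)=(1.0000,0.0000)
member 10 (5-6): L=4.7038, (cx,cy)=(0.2470,-0.9690)
solve A·x = −loads:
  F[0-1] = -17.9844 N (compression)
  F[0-2] = +338.0378 N (tension)
  F[1-2] = -271.0265 N (compression)
  F[1-3] = -280.8734 N (compression)
  F[2-3] = +278.0350 N (tension)
  F[2-4] = +196.4666 N (tension)
  F[3-4] = -257.7982 N (compression)
  F[3-5] = -149.3991 N (compression)
  F[4-5] = +265.6331 N (tension)
  F[4-6] = +68.5942 N (tension)
  F[5-6] = -277.6700 N (compression)
  Rx@0 = -333.6700 N
  Ry@0 = +17.4459 N
  Ry@6 = +269.0641 N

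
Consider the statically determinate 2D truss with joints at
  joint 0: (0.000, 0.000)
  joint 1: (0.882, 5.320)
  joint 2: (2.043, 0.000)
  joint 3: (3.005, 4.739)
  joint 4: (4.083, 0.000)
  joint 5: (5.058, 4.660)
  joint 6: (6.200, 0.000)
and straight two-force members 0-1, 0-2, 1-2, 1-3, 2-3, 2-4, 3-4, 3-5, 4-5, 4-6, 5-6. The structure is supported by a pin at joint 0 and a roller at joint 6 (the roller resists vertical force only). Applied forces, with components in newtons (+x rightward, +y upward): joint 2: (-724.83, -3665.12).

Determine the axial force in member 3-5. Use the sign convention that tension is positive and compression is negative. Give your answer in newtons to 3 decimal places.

N=7 nodes, M=11 members, R=3 reactions → 2N=14, M+R=14
member 0 (0-1): L=5.3926, (cx,cy)=(0.1636,0.9865)
member 1 (0-2): L=2.0430, (cx,cy)=(1.0000,0.0000)
member 2 (1-2): L=5.4452, (cx,cy)=(0.2132,-0.9770)
member 3 (1-3): L=2.2011, (cx,cy)=(0.9645,-0.2640)
member 4 (2-3): L=4.8357, (cx,cy)=(0.1989,0.9800)
member 5 (2-4): L=2.0400, (cx,cy)=(1.0000,0.0000)
member 6 (3-4): L=4.8601, (cx,cy)=(0.2218,-0.9751)
member 7 (3-5): L=2.0545, (cx,cy)=(0.9993,-0.0385)
member 8 (4-5): L=4.7609, (cx,cy)=(0.2048,0.9788)
member 9 (4-6): L=2.1170, (cx,cy)=(1.0000,0.0000)
member 10 (5-6): L=4.7979, (cx,cy)=(0.2380,-0.9713)
solve A·x = −loads:
  F[0-1] = -2490.9472 N (compression)
  F[0-2] = -317.4183 N (compression)
  F[1-2] = +2796.3708 N (tension)
  F[1-3] = -1040.5448 N (compression)
  F[2-3] = +952.0811 N (tension)
  F[2-4] = +814.2336 N (tension)
  F[3-4] = -1217.0896 N (compression)
  F[3-5] = -544.6764 N (compression)
  F[4-5] = +1212.4703 N (tension)
  F[4-6] = +295.9682 N (tension)
  F[5-6] = -1243.4531 N (compression)
  Rx@0 = +724.8300 N
  Ry@0 = +2457.4038 N
  Ry@6 = +1207.7162 N

-544.676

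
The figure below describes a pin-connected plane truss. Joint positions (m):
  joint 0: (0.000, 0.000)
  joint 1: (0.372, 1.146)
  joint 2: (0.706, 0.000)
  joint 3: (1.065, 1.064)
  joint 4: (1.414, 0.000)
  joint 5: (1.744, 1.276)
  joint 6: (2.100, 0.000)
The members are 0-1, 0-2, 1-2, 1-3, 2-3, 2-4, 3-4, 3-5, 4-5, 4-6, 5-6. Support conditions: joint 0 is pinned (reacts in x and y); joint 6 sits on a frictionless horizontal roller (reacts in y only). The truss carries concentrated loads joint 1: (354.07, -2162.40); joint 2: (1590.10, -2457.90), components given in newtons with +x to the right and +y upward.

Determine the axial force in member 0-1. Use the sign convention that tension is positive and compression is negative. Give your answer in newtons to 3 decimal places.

N=7 nodes, M=11 members, R=3 reactions → 2N=14, M+R=14
member 0 (0-1): L=1.2049, (cx,cy)=(0.3087,0.9511)
member 1 (0-2): L=0.7060, (cx,cy)=(1.0000,0.0000)
member 2 (1-2): L=1.1937, (cx,cy)=(0.2798,-0.9601)
member 3 (1-3): L=0.6978, (cx,cy)=(0.9931,-0.1175)
member 4 (2-3): L=1.1229, (cx,cy)=(0.3197,0.9475)
member 5 (2-4): L=0.7080, (cx,cy)=(1.0000,0.0000)
member 6 (3-4): L=1.1198, (cx,cy)=(0.3117,-0.9502)
member 7 (3-5): L=0.7113, (cx,cy)=(0.9546,0.2980)
member 8 (4-5): L=1.3180, (cx,cy)=(0.2504,0.9681)
member 9 (4-6): L=0.6860, (cx,cy)=(1.0000,0.0000)
member 10 (5-6): L=1.3247, (cx,cy)=(0.2687,-0.9632)
solve A·x = −loads:
  F[0-1] = -3382.9823 N (compression)
  F[0-2] = +2988.6599 N (tension)
  F[1-2] = +1316.9984 N (tension)
  F[1-3] = -1779.3926 N (compression)
  F[2-3] = +1259.6128 N (tension)
  F[2-4] = +1364.3687 N (tension)
  F[3-4] = -1745.6646 N (compression)
  F[3-5] = -859.3512 N (compression)
  F[4-5] = +1713.2874 N (tension)
  F[4-6] = +391.3203 N (tension)
  F[5-6] = -1456.1631 N (compression)
  Rx@0 = -1944.1700 N
  Ry@0 = +3217.7027 N
  Ry@6 = +1402.5973 N

-3382.982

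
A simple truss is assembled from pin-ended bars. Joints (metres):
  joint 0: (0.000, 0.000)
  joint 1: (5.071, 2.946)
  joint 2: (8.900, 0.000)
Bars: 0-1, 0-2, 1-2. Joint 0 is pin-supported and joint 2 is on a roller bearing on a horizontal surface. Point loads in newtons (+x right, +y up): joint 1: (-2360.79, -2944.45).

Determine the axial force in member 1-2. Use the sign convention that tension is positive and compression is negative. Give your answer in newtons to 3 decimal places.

-1469.728

N=3 nodes, M=3 members, R=3 reactions → 2N=6, M+R=6
member 0 (0-1): L=5.8646, (cx,cy)=(0.8647,0.5023)
member 1 (0-2): L=8.9000, (cx,cy)=(1.0000,0.0000)
member 2 (1-2): L=4.8312, (cx,cy)=(0.7926,-0.6098)
solve A·x = −loads:
  F[0-1] = -4077.4215 N (compression)
  F[0-2] = +1164.8515 N (tension)
  F[1-2] = -1469.7284 N (compression)
  Rx@0 = +2360.7900 N
  Ry@0 = +2048.2232 N
  Ry@2 = +896.2268 N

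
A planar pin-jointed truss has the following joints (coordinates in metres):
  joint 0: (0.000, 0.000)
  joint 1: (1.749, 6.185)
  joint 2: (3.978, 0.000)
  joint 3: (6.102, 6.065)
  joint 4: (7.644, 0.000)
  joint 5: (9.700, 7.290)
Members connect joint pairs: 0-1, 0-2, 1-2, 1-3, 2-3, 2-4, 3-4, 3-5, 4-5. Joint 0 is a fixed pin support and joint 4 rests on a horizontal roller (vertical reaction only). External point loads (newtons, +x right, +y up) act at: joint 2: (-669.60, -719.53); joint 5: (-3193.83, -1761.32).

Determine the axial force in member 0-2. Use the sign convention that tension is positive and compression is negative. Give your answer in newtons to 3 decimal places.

-3038.484

N=6 nodes, M=9 members, R=3 reactions → 2N=12, M+R=12
member 0 (0-1): L=6.4275, (cx,cy)=(0.2721,0.9623)
member 1 (0-2): L=3.9780, (cx,cy)=(1.0000,0.0000)
member 2 (1-2): L=6.5744, (cx,cy)=(0.3390,-0.9408)
member 3 (1-3): L=4.3547, (cx,cy)=(0.9996,-0.0276)
member 4 (2-3): L=6.4262, (cx,cy)=(0.3305,0.9438)
member 5 (2-4): L=3.6660, (cx,cy)=(1.0000,0.0000)
member 6 (3-4): L=6.2580, (cx,cy)=(0.2464,-0.9692)
member 7 (3-5): L=3.8008, (cx,cy)=(0.9466,0.3223)
member 8 (4-5): L=7.5744, (cx,cy)=(0.2714,0.9625)
solve A·x = −loads:
  F[0-1] = -3031.6576 N (compression)
  F[0-2] = -3038.4842 N (compression)
  F[1-2] = +3156.4580 N (tension)
  F[1-3] = -1895.8395 N (compression)
  F[2-3] = -2383.9582 N (compression)
  F[2-4] = -510.7557 N (compression)
  F[3-4] = +1219.5252 N (tension)
  F[3-5] = -3151.7573 N (compression)
  F[4-5] = -774.5942 N (compression)
  Rx@0 = +3863.4300 N
  Ry@0 = +2917.2611 N
  Ry@4 = -436.4111 N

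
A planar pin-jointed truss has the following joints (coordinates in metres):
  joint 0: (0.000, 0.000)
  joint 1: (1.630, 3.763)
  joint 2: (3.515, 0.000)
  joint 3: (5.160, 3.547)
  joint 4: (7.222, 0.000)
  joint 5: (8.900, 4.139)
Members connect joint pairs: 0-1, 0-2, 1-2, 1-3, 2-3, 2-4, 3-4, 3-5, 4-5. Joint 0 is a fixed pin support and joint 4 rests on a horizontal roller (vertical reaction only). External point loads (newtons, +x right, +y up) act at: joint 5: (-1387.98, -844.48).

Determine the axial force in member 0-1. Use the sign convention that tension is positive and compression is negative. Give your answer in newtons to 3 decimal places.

-653.058

N=6 nodes, M=9 members, R=3 reactions → 2N=12, M+R=12
member 0 (0-1): L=4.1009, (cx,cy)=(0.3975,0.9176)
member 1 (0-2): L=3.5150, (cx,cy)=(1.0000,0.0000)
member 2 (1-2): L=4.2087, (cx,cy)=(0.4479,-0.8941)
member 3 (1-3): L=3.5366, (cx,cy)=(0.9981,-0.0611)
member 4 (2-3): L=3.9099, (cx,cy)=(0.4207,0.9072)
member 5 (2-4): L=3.7070, (cx,cy)=(1.0000,0.0000)
member 6 (3-4): L=4.1028, (cx,cy)=(0.5026,-0.8645)
member 7 (3-5): L=3.7866, (cx,cy)=(0.9877,0.1563)
member 8 (4-5): L=4.4662, (cx,cy)=(0.3757,0.9267)
solve A·x = −loads:
  F[0-1] = -653.0581 N (compression)
  F[0-2] = -1128.4042 N (compression)
  F[1-2] = +709.7558 N (tension)
  F[1-3] = -578.5404 N (compression)
  F[2-3] = -699.5126 N (compression)
  F[2-4] = -516.2151 N (compression)
  F[3-4] = +488.5837 N (tension)
  F[3-5] = -1131.2293 N (compression)
  F[4-5] = -720.3996 N (compression)
  Rx@0 = +1387.9800 N
  Ry@0 = +599.2539 N
  Ry@4 = +245.2261 N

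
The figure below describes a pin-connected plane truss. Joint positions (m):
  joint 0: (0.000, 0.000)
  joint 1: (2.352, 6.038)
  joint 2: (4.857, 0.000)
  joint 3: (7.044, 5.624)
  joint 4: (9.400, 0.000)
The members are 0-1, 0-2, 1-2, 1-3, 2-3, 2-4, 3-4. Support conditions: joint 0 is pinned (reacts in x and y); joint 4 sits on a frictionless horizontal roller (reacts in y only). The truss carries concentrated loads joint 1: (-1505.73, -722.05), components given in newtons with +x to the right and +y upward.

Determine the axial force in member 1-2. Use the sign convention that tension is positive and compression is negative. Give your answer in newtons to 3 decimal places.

N=5 nodes, M=7 members, R=3 reactions → 2N=10, M+R=10
member 0 (0-1): L=6.4799, (cx,cy)=(0.3630,0.9318)
member 1 (0-2): L=4.8570, (cx,cy)=(1.0000,0.0000)
member 2 (1-2): L=6.5370, (cx,cy)=(0.3832,-0.9237)
member 3 (1-3): L=4.7102, (cx,cy)=(0.9961,-0.0879)
member 4 (2-3): L=6.0343, (cx,cy)=(0.3624,0.9320)
member 5 (2-4): L=4.5430, (cx,cy)=(1.0000,0.0000)
member 6 (3-4): L=6.0975, (cx,cy)=(0.3864,-0.9223)
solve A·x = −loads:
  F[0-1] = -1618.9871 N (compression)
  F[0-2] = -918.0903 N (compression)
  F[1-2] = +792.8476 N (tension)
  F[1-3] = +616.6554 N (tension)
  F[2-3] = -785.7472 N (compression)
  F[2-4] = -329.4903 N (compression)
  F[3-4] = +852.7518 N (tension)
  Rx@0 = +1505.7300 N
  Ry@0 = +1508.5751 N
  Ry@4 = -786.5251 N

792.848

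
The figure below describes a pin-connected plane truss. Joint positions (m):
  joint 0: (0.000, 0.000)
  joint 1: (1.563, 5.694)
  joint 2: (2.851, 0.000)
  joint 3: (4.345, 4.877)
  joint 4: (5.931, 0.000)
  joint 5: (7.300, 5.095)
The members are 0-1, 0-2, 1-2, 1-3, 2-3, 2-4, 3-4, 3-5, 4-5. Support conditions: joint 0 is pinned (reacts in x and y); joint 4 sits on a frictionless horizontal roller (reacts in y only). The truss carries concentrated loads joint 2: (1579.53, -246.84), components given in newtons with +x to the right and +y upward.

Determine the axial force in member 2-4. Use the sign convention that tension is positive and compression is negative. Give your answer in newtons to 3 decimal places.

N=6 nodes, M=9 members, R=3 reactions → 2N=12, M+R=12
member 0 (0-1): L=5.9046, (cx,cy)=(0.2647,0.9643)
member 1 (0-2): L=2.8510, (cx,cy)=(1.0000,0.0000)
member 2 (1-2): L=5.8379, (cx,cy)=(0.2206,-0.9754)
member 3 (1-3): L=2.8995, (cx,cy)=(0.9595,-0.2818)
member 4 (2-3): L=5.1007, (cx,cy)=(0.2929,0.9561)
member 5 (2-4): L=3.0800, (cx,cy)=(1.0000,0.0000)
member 6 (3-4): L=5.1284, (cx,cy)=(0.3093,-0.9510)
member 7 (3-5): L=2.9630, (cx,cy)=(0.9973,0.0736)
member 8 (4-5): L=5.2757, (cx,cy)=(0.2595,0.9657)
solve A·x = −loads:
  F[0-1] = -132.9270 N (compression)
  F[0-2] = +1614.7168 N (tension)
  F[1-2] = +152.1240 N (tension)
  F[1-3] = -71.6531 N (compression)
  F[2-3] = +102.9811 N (tension)
  F[2-4] = +38.5865 N (tension)
  F[3-4] = -124.7712 N (compression)
  F[3-5] = +0.0000 N (tension)
  F[4-5] = -0.0000 N (compression)
  Rx@0 = -1579.5300 N
  Ry@0 = +128.1853 N
  Ry@4 = +118.6547 N

38.586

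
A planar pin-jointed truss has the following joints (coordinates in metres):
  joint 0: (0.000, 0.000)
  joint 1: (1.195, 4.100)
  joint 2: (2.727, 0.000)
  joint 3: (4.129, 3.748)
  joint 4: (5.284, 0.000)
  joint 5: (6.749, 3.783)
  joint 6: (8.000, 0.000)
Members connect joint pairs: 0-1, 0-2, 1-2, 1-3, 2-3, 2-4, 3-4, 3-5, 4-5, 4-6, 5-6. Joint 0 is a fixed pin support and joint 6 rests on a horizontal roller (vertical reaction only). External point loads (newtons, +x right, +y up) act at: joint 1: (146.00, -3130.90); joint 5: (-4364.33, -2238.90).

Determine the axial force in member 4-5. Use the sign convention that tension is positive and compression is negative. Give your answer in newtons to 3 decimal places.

-1952.652

N=7 nodes, M=11 members, R=3 reactions → 2N=14, M+R=14
member 0 (0-1): L=4.2706, (cx,cy)=(0.2798,0.9601)
member 1 (0-2): L=2.7270, (cx,cy)=(1.0000,0.0000)
member 2 (1-2): L=4.3769, (cx,cy)=(0.3500,-0.9367)
member 3 (1-3): L=2.9550, (cx,cy)=(0.9929,-0.1191)
member 4 (2-3): L=4.0016, (cx,cy)=(0.3504,0.9366)
member 5 (2-4): L=2.5570, (cx,cy)=(1.0000,0.0000)
member 6 (3-4): L=3.9219, (cx,cy)=(0.2945,-0.9557)
member 7 (3-5): L=2.6202, (cx,cy)=(0.9999,0.0134)
member 8 (4-5): L=4.0568, (cx,cy)=(0.3611,0.9325)
member 9 (4-6): L=2.7160, (cx,cy)=(1.0000,0.0000)
member 10 (5-6): L=3.9845, (cx,cy)=(0.3140,-0.9494)
solve A·x = −loads:
  F[0-1] = -5210.4314 N (compression)
  F[0-2] = -2760.3462 N (compression)
  F[1-2] = +2306.5938 N (tension)
  F[1-3] = -2428.6330 N (compression)
  F[2-3] = -2306.9023 N (compression)
  F[2-4] = -1144.7505 N (compression)
  F[3-4] = +1905.3813 N (tension)
  F[3-5] = -3781.0476 N (compression)
  F[4-5] = -1952.6521 N (compression)
  F[4-6] = +121.5327 N (tension)
  F[5-6] = -387.0862 N (compression)
  Rx@0 = +4218.3300 N
  Ry@0 = +5002.2873 N
  Ry@6 = +367.5127 N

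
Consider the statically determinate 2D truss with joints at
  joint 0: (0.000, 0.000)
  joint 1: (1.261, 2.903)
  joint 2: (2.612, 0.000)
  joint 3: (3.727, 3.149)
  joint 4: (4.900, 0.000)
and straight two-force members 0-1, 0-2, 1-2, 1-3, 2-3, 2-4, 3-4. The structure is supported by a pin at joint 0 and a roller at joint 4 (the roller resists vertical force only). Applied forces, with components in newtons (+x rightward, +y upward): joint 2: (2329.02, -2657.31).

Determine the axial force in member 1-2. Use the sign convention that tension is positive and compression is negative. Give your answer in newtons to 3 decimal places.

1251.196

N=5 nodes, M=7 members, R=3 reactions → 2N=10, M+R=10
member 0 (0-1): L=3.1650, (cx,cy)=(0.3984,0.9172)
member 1 (0-2): L=2.6120, (cx,cy)=(1.0000,0.0000)
member 2 (1-2): L=3.2020, (cx,cy)=(0.4219,-0.9066)
member 3 (1-3): L=2.4782, (cx,cy)=(0.9951,0.0993)
member 4 (2-3): L=3.3406, (cx,cy)=(0.3338,0.9427)
member 5 (2-4): L=2.2880, (cx,cy)=(1.0000,0.0000)
member 6 (3-4): L=3.3604, (cx,cy)=(0.3491,-0.9371)
solve A·x = −loads:
  F[0-1] = -1352.8058 N (compression)
  F[0-2] = +2867.9970 N (tension)
  F[1-2] = +1251.1964 N (tension)
  F[1-3] = -1072.1869 N (compression)
  F[2-3] = +1615.5880 N (tension)
  F[2-4] = +527.6484 N (tension)
  F[3-4] = -1511.5920 N (compression)
  Rx@0 = -2329.0200 N
  Ry@0 = +1240.8011 N
  Ry@4 = +1416.5089 N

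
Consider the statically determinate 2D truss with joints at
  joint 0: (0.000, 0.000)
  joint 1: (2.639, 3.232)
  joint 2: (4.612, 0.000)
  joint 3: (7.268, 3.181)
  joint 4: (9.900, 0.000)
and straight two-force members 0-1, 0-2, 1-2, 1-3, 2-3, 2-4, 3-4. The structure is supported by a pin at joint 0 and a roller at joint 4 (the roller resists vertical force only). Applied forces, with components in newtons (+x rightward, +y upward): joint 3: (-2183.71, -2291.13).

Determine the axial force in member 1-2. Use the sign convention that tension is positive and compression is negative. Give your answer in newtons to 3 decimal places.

1560.014

N=5 nodes, M=7 members, R=3 reactions → 2N=10, M+R=10
member 0 (0-1): L=4.1725, (cx,cy)=(0.6325,0.7746)
member 1 (0-2): L=4.6120, (cx,cy)=(1.0000,0.0000)
member 2 (1-2): L=3.7866, (cx,cy)=(0.5210,-0.8535)
member 3 (1-3): L=4.6293, (cx,cy)=(0.9999,-0.0110)
member 4 (2-3): L=4.1440, (cx,cy)=(0.6409,0.7676)
member 5 (2-4): L=5.2880, (cx,cy)=(1.0000,0.0000)
member 6 (3-4): L=4.1287, (cx,cy)=(0.6375,-0.7705)
solve A·x = −loads:
  F[0-1] = -1692.2197 N (compression)
  F[0-2] = -1113.4360 N (compression)
  F[1-2] = +1560.0140 N (tension)
  F[1-3] = -1883.2242 N (compression)
  F[2-3] = -1734.6339 N (compression)
  F[2-4] = +811.1613 N (tension)
  F[3-4] = -1272.4331 N (compression)
  Rx@0 = +2183.7100 N
  Ry@0 = +1310.7713 N
  Ry@4 = +980.3587 N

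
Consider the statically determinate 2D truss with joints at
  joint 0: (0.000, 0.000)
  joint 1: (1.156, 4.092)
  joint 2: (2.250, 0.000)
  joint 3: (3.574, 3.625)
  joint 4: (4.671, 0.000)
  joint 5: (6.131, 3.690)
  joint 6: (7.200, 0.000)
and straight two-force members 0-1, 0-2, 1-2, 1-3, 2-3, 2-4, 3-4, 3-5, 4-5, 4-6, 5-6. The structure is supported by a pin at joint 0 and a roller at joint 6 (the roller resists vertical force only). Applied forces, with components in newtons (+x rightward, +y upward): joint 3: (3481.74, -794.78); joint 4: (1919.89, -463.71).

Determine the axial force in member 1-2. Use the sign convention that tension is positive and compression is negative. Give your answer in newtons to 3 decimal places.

-1369.522

N=7 nodes, M=11 members, R=3 reactions → 2N=14, M+R=14
member 0 (0-1): L=4.2522, (cx,cy)=(0.2719,0.9623)
member 1 (0-2): L=2.2500, (cx,cy)=(1.0000,0.0000)
member 2 (1-2): L=4.2357, (cx,cy)=(0.2583,-0.9661)
member 3 (1-3): L=2.4627, (cx,cy)=(0.9819,-0.1896)
member 4 (2-3): L=3.8592, (cx,cy)=(0.3431,0.9393)
member 5 (2-4): L=2.4210, (cx,cy)=(1.0000,0.0000)
member 6 (3-4): L=3.7874, (cx,cy)=(0.2896,-0.9571)
member 7 (3-5): L=2.5578, (cx,cy)=(0.9997,0.0254)
member 8 (4-5): L=3.9683, (cx,cy)=(0.3679,0.9299)
member 9 (4-6): L=2.5290, (cx,cy)=(1.0000,0.0000)
member 10 (5-6): L=3.8417, (cx,cy)=(0.2783,-0.9605)
solve A·x = −loads:
  F[0-1] = +1236.3883 N (tension)
  F[0-2] = +5065.5026 N (tension)
  F[1-2] = -1369.5224 N (compression)
  F[1-3] = +702.5955 N (tension)
  F[2-3] = +1408.5415 N (tension)
  F[2-4] = +4228.5484 N (tension)
  F[3-4] = -2118.5033 N (compression)
  F[3-5] = -1695.5851 N (compression)
  F[4-5] = +2679.3264 N (tension)
  F[4-6] = +709.2804 N (tension)
  F[5-6] = -2548.9814 N (compression)
  Rx@0 = -5401.6300 N
  Ry@0 = -1189.8212 N
  Ry@6 = +2448.3112 N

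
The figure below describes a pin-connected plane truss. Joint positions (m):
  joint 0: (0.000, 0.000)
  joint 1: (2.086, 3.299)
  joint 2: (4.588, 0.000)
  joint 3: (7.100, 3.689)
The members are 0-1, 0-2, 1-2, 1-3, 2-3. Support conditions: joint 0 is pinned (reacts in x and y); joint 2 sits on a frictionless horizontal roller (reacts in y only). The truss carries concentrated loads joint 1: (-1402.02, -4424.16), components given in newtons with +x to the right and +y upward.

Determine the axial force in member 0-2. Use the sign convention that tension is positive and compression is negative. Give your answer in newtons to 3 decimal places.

N=4 nodes, M=5 members, R=3 reactions → 2N=8, M+R=8
member 0 (0-1): L=3.9032, (cx,cy)=(0.5344,0.8452)
member 1 (0-2): L=4.5880, (cx,cy)=(1.0000,0.0000)
member 2 (1-2): L=4.1405, (cx,cy)=(0.6043,-0.7968)
member 3 (1-3): L=5.0291, (cx,cy)=(0.9970,0.0775)
member 4 (2-3): L=4.4631, (cx,cy)=(0.5628,0.8266)
solve A·x = −loads:
  F[0-1] = -4047.2538 N (compression)
  F[0-2] = +760.9794 N (tension)
  F[1-2] = -1259.3143 N (compression)
  F[1-3] = +0.0000 N (tension)
  F[2-3] = +0.0000 N (tension)
  Rx@0 = +1402.0200 N
  Ry@0 = +3420.7743 N
  Ry@2 = +1003.3857 N

760.979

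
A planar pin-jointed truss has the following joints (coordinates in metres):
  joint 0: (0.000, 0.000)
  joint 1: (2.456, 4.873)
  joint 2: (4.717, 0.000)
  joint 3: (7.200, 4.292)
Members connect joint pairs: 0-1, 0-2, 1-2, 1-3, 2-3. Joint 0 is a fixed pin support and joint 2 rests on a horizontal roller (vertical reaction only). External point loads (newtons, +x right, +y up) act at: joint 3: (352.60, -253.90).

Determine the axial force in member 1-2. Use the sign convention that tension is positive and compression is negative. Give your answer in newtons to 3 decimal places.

N=4 nodes, M=5 members, R=3 reactions → 2N=8, M+R=8
member 0 (0-1): L=5.4569, (cx,cy)=(0.4501,0.8930)
member 1 (0-2): L=4.7170, (cx,cy)=(1.0000,0.0000)
member 2 (1-2): L=5.3720, (cx,cy)=(0.4209,-0.9071)
member 3 (1-3): L=4.7794, (cx,cy)=(0.9926,-0.1216)
member 4 (2-3): L=4.9585, (cx,cy)=(0.5008,0.8656)
solve A·x = −loads:
  F[0-1] = +508.9426 N (tension)
  F[0-2] = +123.5402 N (tension)
  F[1-2] = -563.9949 N (compression)
  F[1-3] = +469.9230 N (tension)
  F[2-3] = -227.3313 N (compression)
  Rx@0 = -352.6000 N
  Ry@0 = -454.4823 N
  Ry@2 = +708.3823 N

-563.995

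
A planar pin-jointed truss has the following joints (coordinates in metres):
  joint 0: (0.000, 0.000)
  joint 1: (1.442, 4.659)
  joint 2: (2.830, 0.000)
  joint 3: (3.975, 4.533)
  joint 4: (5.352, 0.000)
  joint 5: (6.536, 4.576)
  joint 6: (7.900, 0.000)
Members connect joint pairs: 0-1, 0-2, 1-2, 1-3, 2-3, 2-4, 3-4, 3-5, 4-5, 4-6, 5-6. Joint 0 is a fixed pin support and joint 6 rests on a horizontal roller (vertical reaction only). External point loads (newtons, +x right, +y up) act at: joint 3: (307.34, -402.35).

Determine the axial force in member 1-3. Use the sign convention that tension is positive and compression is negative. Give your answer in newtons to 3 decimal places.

-14.539

N=7 nodes, M=11 members, R=3 reactions → 2N=14, M+R=14
member 0 (0-1): L=4.8771, (cx,cy)=(0.2957,0.9553)
member 1 (0-2): L=2.8300, (cx,cy)=(1.0000,0.0000)
member 2 (1-2): L=4.8614, (cx,cy)=(0.2855,-0.9584)
member 3 (1-3): L=2.5361, (cx,cy)=(0.9988,-0.0497)
member 4 (2-3): L=4.6754, (cx,cy)=(0.2449,0.9695)
member 5 (2-4): L=2.5220, (cx,cy)=(1.0000,0.0000)
member 6 (3-4): L=4.7375, (cx,cy)=(0.2907,-0.9568)
member 7 (3-5): L=2.5614, (cx,cy)=(0.9999,0.0168)
member 8 (4-5): L=4.7267, (cx,cy)=(0.2505,0.9681)
member 9 (4-6): L=2.5480, (cx,cy)=(1.0000,0.0000)
member 10 (5-6): L=4.7750, (cx,cy)=(0.2857,-0.9583)
solve A·x = −loads:
  F[0-1] = -24.6531 N (compression)
  F[0-2] = +314.6292 N (tension)
  F[1-2] = +25.3274 N (tension)
  F[1-3] = -14.5385 N (compression)
  F[2-3] = -25.0355 N (compression)
  F[2-4] = +327.9918 N (tension)
  F[3-4] = -399.6083 N (compression)
  F[3-5] = -211.8724 N (compression)
  F[4-5] = +394.9476 N (tension)
  F[4-6] = +112.9113 N (tension)
  F[5-6] = -395.2692 N (compression)
  Rx@0 = -307.3400 N
  Ry@0 = +23.5508 N
  Ry@6 = +378.7992 N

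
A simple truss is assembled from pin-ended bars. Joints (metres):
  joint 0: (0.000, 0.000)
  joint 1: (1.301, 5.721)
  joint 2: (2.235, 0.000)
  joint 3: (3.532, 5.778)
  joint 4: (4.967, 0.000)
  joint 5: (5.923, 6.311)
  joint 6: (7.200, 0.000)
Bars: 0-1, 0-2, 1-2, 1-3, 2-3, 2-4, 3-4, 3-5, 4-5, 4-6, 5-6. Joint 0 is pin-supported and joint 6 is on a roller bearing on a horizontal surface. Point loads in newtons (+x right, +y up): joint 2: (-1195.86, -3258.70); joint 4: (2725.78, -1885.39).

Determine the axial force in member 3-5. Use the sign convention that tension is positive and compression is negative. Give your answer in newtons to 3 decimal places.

N=7 nodes, M=11 members, R=3 reactions → 2N=14, M+R=14
member 0 (0-1): L=5.8671, (cx,cy)=(0.2217,0.9751)
member 1 (0-2): L=2.2350, (cx,cy)=(1.0000,0.0000)
member 2 (1-2): L=5.7967, (cx,cy)=(0.1611,-0.9869)
member 3 (1-3): L=2.2317, (cx,cy)=(0.9997,0.0255)
member 4 (2-3): L=5.9218, (cx,cy)=(0.2190,0.9757)
member 5 (2-4): L=2.7320, (cx,cy)=(1.0000,0.0000)
member 6 (3-4): L=5.9535, (cx,cy)=(0.2410,-0.9705)
member 7 (3-5): L=2.4497, (cx,cy)=(0.9760,0.2176)
member 8 (4-5): L=6.3830, (cx,cy)=(0.1498,0.9887)
member 9 (4-6): L=2.2330, (cx,cy)=(1.0000,0.0000)
member 10 (5-6): L=6.4389, (cx,cy)=(0.1983,-0.9801)
solve A·x = −loads:
  F[0-1] = -2904.1793 N (compression)
  F[0-2] = +2173.9111 N (tension)
  F[1-2] = +2840.8485 N (tension)
  F[1-3] = -1102.0825 N (compression)
  F[2-3] = +466.2916 N (tension)
  F[2-4] = +3725.3749 N (tension)
  F[3-4] = -634.2713 N (compression)
  F[3-5] = -867.4970 N (compression)
  F[4-5] = +2529.4926 N (tension)
  F[4-6] = +467.8648 N (tension)
  F[5-6] = -2359.0723 N (compression)
  Rx@0 = -1529.9200 N
  Ry@0 = +2831.8780 N
  Ry@6 = +2312.2120 N

-867.497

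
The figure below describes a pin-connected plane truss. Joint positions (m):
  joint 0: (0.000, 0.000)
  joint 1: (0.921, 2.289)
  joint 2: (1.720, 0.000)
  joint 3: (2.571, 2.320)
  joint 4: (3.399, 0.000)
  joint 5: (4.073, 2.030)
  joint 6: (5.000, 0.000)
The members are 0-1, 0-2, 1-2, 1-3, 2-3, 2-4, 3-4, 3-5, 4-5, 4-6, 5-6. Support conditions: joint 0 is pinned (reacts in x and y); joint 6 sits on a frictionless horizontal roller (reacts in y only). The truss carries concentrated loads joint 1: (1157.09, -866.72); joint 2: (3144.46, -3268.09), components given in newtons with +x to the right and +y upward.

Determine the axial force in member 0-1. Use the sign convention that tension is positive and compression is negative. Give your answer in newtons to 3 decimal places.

N=7 nodes, M=11 members, R=3 reactions → 2N=14, M+R=14
member 0 (0-1): L=2.4673, (cx,cy)=(0.3733,0.9277)
member 1 (0-2): L=1.7200, (cx,cy)=(1.0000,0.0000)
member 2 (1-2): L=2.4244, (cx,cy)=(0.3296,-0.9441)
member 3 (1-3): L=1.6503, (cx,cy)=(0.9998,0.0188)
member 4 (2-3): L=2.4712, (cx,cy)=(0.3444,0.9388)
member 5 (2-4): L=1.6790, (cx,cy)=(1.0000,0.0000)
member 6 (3-4): L=2.4633, (cx,cy)=(0.3361,-0.9418)
member 7 (3-5): L=1.5297, (cx,cy)=(0.9819,-0.1896)
member 8 (4-5): L=2.1390, (cx,cy)=(0.3151,0.9491)
member 9 (4-6): L=1.6010, (cx,cy)=(1.0000,0.0000)
member 10 (5-6): L=2.2316, (cx,cy)=(0.4154,-0.9096)
solve A·x = −loads:
  F[0-1] = -2502.0709 N (compression)
  F[0-2] = +5235.5146 N (tension)
  F[1-2] = +1489.1885 N (tension)
  F[1-3] = -2582.2876 N (compression)
  F[2-3] = +1983.4159 N (tension)
  F[2-4] = +1898.7960 N (tension)
  F[3-4] = -1650.0734 N (compression)
  F[3-5] = -1368.9804 N (compression)
  F[4-5] = +1637.4834 N (tension)
  F[4-6] = +828.1757 N (tension)
  F[5-6] = -1993.7348 N (compression)
  Rx@0 = -4301.5500 N
  Ry@0 = +2321.2214 N
  Ry@6 = +1813.5886 N

-2502.071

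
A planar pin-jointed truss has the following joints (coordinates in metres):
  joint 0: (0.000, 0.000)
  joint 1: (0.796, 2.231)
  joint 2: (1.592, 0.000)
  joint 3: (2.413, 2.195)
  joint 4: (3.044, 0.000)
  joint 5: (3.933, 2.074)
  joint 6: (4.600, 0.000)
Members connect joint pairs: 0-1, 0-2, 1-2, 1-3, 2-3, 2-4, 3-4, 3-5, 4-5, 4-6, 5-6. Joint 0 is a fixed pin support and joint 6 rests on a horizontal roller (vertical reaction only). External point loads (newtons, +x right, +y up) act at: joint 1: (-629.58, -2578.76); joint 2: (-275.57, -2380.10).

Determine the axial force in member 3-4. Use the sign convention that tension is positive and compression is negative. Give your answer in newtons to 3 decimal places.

-945.715

N=7 nodes, M=11 members, R=3 reactions → 2N=14, M+R=14
member 0 (0-1): L=2.3688, (cx,cy)=(0.3360,0.9418)
member 1 (0-2): L=1.5920, (cx,cy)=(1.0000,0.0000)
member 2 (1-2): L=2.3688, (cx,cy)=(0.3360,-0.9418)
member 3 (1-3): L=1.6174, (cx,cy)=(0.9998,-0.0223)
member 4 (2-3): L=2.3435, (cx,cy)=(0.3503,0.9366)
member 5 (2-4): L=1.4520, (cx,cy)=(1.0000,0.0000)
member 6 (3-4): L=2.2839, (cx,cy)=(0.2763,-0.9611)
member 7 (3-5): L=1.5248, (cx,cy)=(0.9968,-0.0794)
member 8 (4-5): L=2.2565, (cx,cy)=(0.3940,0.9191)
member 9 (4-6): L=1.5560, (cx,cy)=(1.0000,0.0000)
member 10 (5-6): L=2.1786, (cx,cy)=(0.3062,-0.9520)
solve A·x = −loads:
  F[0-1] = -4240.8665 N (compression)
  F[0-2] = +519.9601 N (tension)
  F[1-2] = +1533.8734 N (tension)
  F[1-3] = -1311.3012 N (compression)
  F[2-3] = +998.7178 N (tension)
  F[2-4] = +961.0972 N (tension)
  F[3-4] = -945.7145 N (compression)
  F[3-5] = -702.0270 N (compression)
  F[4-5] = +988.8828 N (tension)
  F[4-6] = +310.2202 N (tension)
  F[5-6] = -1013.2693 N (compression)
  Rx@0 = +905.1500 N
  Ry@0 = +3994.2471 N
  Ry@6 = +964.6129 N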